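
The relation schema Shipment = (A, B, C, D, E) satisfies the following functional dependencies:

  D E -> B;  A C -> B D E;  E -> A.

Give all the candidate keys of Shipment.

Attribute C never appears on the right-hand side of any dependency, so C must belong to every candidate key.
{C}⁺ = {C}, which is not all of the schema, so we must add further attributes.
{A, C}⁺: AC→BDE adds B, D, E → {A, B, C, D, E}. Minimal: {C}⁺ = {C}; {A}⁺ = {A} — none reach the full schema.
{C, E}⁺: E→A adds A; AC→BDE adds B, D → {A, B, C, D, E}. Minimal: {E}⁺ = {A, E}; {C}⁺ = {C} — none reach the full schema.

{A, C}, {C, E}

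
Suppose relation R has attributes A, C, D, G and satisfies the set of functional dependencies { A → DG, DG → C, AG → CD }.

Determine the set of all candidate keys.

(A)

Attribute A never appears on the right-hand side of any dependency, so A must belong to every candidate key.
{A}⁺ = {A, C, D, G}, which is all of the schema, so {A} is the only candidate key.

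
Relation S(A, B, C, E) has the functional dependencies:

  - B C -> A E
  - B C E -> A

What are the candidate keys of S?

Attributes B, C never appear on any right-hand side, so every candidate key must contain {B, C}.
{B, C}⁺ = {A, B, C, E}, which is all of the schema, so {B, C} is the only candidate key.

{B, C}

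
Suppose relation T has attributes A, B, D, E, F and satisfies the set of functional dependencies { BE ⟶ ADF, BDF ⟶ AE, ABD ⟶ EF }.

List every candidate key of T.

Attribute B never appears on the right-hand side of any dependency, so B must belong to every candidate key.
{B}⁺ = {B}, which is not all of the schema, so we must add further attributes.
{B, E}⁺: BE→ADF adds A, D, F → {A, B, D, E, F}. Minimal: {E}⁺ = {E}; {B}⁺ = {B} — none reach the full schema.
{A, B, D}⁺: ABD→EF adds E, F → {A, B, D, E, F}. Minimal: {B, D}⁺ = {B, D}; {A, D}⁺ = {A, D}; {A, B}⁺ = {A, B} — none reach the full schema.
{B, D, F}⁺: BDF→AE adds A, E → {A, B, D, E, F}. Minimal: {D, F}⁺ = {D, F}; {B, F}⁺ = {B, F}; {B, D}⁺ = {B, D} — none reach the full schema.

{B, E}, {A, B, D}, {B, D, F}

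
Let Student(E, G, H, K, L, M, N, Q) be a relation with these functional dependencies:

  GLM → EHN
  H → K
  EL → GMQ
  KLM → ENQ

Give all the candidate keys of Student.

{E, L}, {G, L, M}, {H, L, M}, {K, L, M}

Attribute L never appears on the right-hand side of any dependency, so L must belong to every candidate key.
{L}⁺ = {L}, which is not all of the schema, so we must add further attributes.
{E, L}⁺: EL→GMQ adds G, M, Q; GLM→EHN adds H, N; H→K adds K → {E, G, H, K, L, M, N, Q}. Minimal: {L}⁺ = {L}; {E}⁺ = {E} — none reach the full schema.
{G, L, M}⁺: GLM→EHN adds E, H, N; H→K adds K; EL→GMQ adds Q → {E, G, H, K, L, M, N, Q}. Minimal: {L, M}⁺ = {L, M}; {G, M}⁺ = {G, M}; {G, L}⁺ = {G, L} — none reach the full schema.
{H, L, M}⁺: H→K adds K; KLM→ENQ adds E, N, Q; EL→GMQ adds G → {E, G, H, K, L, M, N, Q}. Minimal: {L, M}⁺ = {L, M}; {H, M}⁺ = {H, K, M}; {H, L}⁺ = {H, K, L} — none reach the full schema.
{K, L, M}⁺: KLM→ENQ adds E, N, Q; EL→GMQ adds G; GLM→EHN adds H → {E, G, H, K, L, M, N, Q}. Minimal: {L, M}⁺ = {L, M}; {K, M}⁺ = {K, M}; {K, L}⁺ = {K, L} — none reach the full schema.
Any other superkey contains one of these as a subset, so there are no further candidate keys.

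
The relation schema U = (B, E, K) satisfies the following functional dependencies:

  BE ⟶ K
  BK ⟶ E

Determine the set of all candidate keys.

Attribute B never appears on the right-hand side of any dependency, so B must belong to every candidate key.
{B}⁺ = {B}, which is not all of the schema, so we must add further attributes.
{B, E}⁺: BE→K adds K → {B, E, K}. Minimal: {E}⁺ = {E}; {B}⁺ = {B} — none reach the full schema.
{B, K}⁺: BK→E adds E → {B, E, K}. Minimal: {K}⁺ = {K}; {B}⁺ = {B} — none reach the full schema.
Any other superkey contains one of these as a subset, so there are no further candidate keys.

{B, E}; {B, K}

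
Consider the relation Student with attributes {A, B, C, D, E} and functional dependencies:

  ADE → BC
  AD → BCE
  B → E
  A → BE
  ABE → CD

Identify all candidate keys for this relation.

A

Attribute A never appears on the right-hand side of any dependency, so A must belong to every candidate key.
{A}⁺ = {A, B, C, D, E}, which is all of the schema, so {A} is the only candidate key.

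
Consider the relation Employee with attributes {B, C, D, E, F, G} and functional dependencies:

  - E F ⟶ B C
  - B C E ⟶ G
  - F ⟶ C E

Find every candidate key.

(D, F)

{D, F}⁺: F→CE adds C, E; EF→BC adds B; BCE→G adds G → {B, C, D, E, F, G}.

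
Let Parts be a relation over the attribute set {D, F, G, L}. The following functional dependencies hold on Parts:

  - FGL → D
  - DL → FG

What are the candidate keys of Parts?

{D, L}⁺: DL→FG adds F, G → {D, F, G, L}. Minimal: {L}⁺ = {L}; {D}⁺ = {D} — none reach the full schema.
{F, G, L}⁺: FGL→D adds D → {D, F, G, L}. Minimal: {G, L}⁺ = {G, L}; {F, L}⁺ = {F, L}; {F, G}⁺ = {F, G} — none reach the full schema.

{D, L}; {F, G, L}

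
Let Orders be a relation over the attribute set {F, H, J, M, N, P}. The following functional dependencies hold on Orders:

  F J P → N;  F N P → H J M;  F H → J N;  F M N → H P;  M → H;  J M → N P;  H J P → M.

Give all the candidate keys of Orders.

Attribute F never appears on the right-hand side of any dependency, so F must belong to every candidate key.
{F}⁺ = {F}, which is not all of the schema, so we must add further attributes.
{F, M}⁺: M→H adds H; FH→JN adds J, N; FMN→HP adds P → {F, H, J, M, N, P}. Minimal: {M}⁺ = {H, M}; {F}⁺ = {F} — none reach the full schema.
{F, H, P}⁺: FH→JN adds J, N; HJP→M adds M → {F, H, J, M, N, P}. Minimal: {H, P}⁺ = {H, P}; {F, P}⁺ = {F, P}; {F, H}⁺ = {F, H, J, N} — none reach the full schema.
{F, J, P}⁺: FJP→N adds N; FNP→HJM adds H, M → {F, H, J, M, N, P}. Minimal: {J, P}⁺ = {J, P}; {F, P}⁺ = {F, P}; {F, J}⁺ = {F, J} — none reach the full schema.
{F, N, P}⁺: FNP→HJM adds H, J, M → {F, H, J, M, N, P}. Minimal: {N, P}⁺ = {N, P}; {F, P}⁺ = {F, P}; {F, N}⁺ = {F, N} — none reach the full schema.
Any other superkey contains one of these as a subset, so there are no further candidate keys.

{F, M}; {F, H, P}; {F, J, P}; {F, N, P}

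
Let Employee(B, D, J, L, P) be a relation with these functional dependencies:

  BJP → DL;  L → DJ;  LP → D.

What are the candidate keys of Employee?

(B, J, P); (B, L, P)

Attributes B, P never appear on any right-hand side, so every candidate key must contain {B, P}.
{B, P}⁺ = {B, P}, which is not all of the schema, so we must add further attributes.
{B, J, P}⁺: BJP→DL adds D, L → {B, D, J, L, P}.
{B, L, P}⁺: L→DJ adds D, J → {B, D, J, L, P}.
Any other superkey contains one of these as a subset, so there are no further candidate keys.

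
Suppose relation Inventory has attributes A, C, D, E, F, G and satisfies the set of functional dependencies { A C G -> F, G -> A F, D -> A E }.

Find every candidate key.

{C, D, G}

Attributes C, D, G never appear on any right-hand side, so every candidate key must contain {C, D, G}.
{C, D, G}⁺ = {A, C, D, E, F, G}, which is all of the schema, so {C, D, G} is the only candidate key.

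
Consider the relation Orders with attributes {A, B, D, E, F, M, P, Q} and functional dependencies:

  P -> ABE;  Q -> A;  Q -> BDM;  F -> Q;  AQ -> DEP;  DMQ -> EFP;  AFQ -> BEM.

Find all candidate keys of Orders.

{F}, {Q}

{F}⁺: F→Q adds Q; Q→A adds A; Q→BDM adds B, D, M; AQ→DEP adds E, P → {A, B, D, E, F, M, P, Q}.
{Q}⁺: Q→A adds A; Q→BDM adds B, D, M; AQ→DEP adds E, P; DMQ→EFP adds F → {A, B, D, E, F, M, P, Q}.
Any other superkey contains one of these as a subset, so there are no further candidate keys.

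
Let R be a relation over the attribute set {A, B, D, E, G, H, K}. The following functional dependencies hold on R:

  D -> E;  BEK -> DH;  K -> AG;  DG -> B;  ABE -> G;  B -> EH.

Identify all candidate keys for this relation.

Attribute K never appears on the right-hand side of any dependency, so K must belong to every candidate key.
{K}⁺ = {A, G, K}, which is not all of the schema, so we must add further attributes.
{B, K}⁺: K→AG adds A, G; B→EH adds E, H; BEK→DH adds D → {A, B, D, E, G, H, K}. Minimal: {K}⁺ = {A, G, K}; {B}⁺ = {B, E, H} — none reach the full schema.
{D, K}⁺: D→E adds E; K→AG adds A, G; DG→B adds B; B→EH adds H → {A, B, D, E, G, H, K}. Minimal: {K}⁺ = {A, G, K}; {D}⁺ = {D, E} — none reach the full schema.
Any other superkey contains one of these as a subset, so there are no further candidate keys.

{B, K}; {D, K}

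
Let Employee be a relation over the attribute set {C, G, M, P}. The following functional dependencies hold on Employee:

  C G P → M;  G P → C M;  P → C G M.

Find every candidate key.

{P}⁺: P→CGM adds C, G, M → {C, G, M, P}.

{P}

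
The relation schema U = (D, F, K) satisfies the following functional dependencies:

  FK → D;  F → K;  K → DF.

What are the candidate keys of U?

(F), (K)

{F}⁺: F→K adds K; K→DF adds D → {D, F, K}.
{K}⁺: K→DF adds D, F → {D, F, K}.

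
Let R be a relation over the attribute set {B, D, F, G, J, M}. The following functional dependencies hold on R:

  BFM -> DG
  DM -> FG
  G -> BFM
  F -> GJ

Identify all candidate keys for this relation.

{F}, {G}, {D, M}

{F}⁺: F→GJ adds G, J; G→BFM adds B, M; BFM→DG adds D → {B, D, F, G, J, M}.
{G}⁺: G→BFM adds B, F, M; F→GJ adds J; BFM→DG adds D → {B, D, F, G, J, M}.
{D, M}⁺: DM→FG adds F, G; G→BFM adds B; F→GJ adds J → {B, D, F, G, J, M}. Minimal: {M}⁺ = {M}; {D}⁺ = {D} — none reach the full schema.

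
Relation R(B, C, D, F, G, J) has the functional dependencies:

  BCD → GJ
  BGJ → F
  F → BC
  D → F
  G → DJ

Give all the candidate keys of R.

D; G

{D}⁺: D→F adds F; F→BC adds B, C; BCD→GJ adds G, J → {B, C, D, F, G, J}.
{G}⁺: G→DJ adds D, J; D→F adds F; F→BC adds B, C → {B, C, D, F, G, J}.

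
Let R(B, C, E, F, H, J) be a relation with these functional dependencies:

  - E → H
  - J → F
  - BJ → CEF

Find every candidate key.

Attributes B, J never appear on any right-hand side, so every candidate key must contain {B, J}.
{B, J}⁺ = {B, C, E, F, H, J}, which is all of the schema, so {B, J} is the only candidate key.

{B, J}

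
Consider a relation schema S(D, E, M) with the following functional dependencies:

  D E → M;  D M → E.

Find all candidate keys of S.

(D, E), (D, M)

Attribute D never appears on the right-hand side of any dependency, so D must belong to every candidate key.
{D}⁺ = {D}, which is not all of the schema, so we must add further attributes.
{D, E}⁺: DE→M adds M → {D, E, M}. Minimal: {E}⁺ = {E}; {D}⁺ = {D} — none reach the full schema.
{D, M}⁺: DM→E adds E → {D, E, M}. Minimal: {M}⁺ = {M}; {D}⁺ = {D} — none reach the full schema.
Any other superkey contains one of these as a subset, so there are no further candidate keys.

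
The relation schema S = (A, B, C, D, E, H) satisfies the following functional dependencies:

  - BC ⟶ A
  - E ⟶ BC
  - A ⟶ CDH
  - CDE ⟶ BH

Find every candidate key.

E

Attribute E never appears on the right-hand side of any dependency, so E must belong to every candidate key.
{E}⁺ = {A, B, C, D, E, H}, which is all of the schema, so {E} is the only candidate key.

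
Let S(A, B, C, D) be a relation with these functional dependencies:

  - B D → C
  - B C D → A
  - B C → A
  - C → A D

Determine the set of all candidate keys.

(B, C), (B, D)

Attribute B never appears on the right-hand side of any dependency, so B must belong to every candidate key.
{B}⁺ = {B}, which is not all of the schema, so we must add further attributes.
{B, C}⁺: BC→A adds A; C→AD adds D → {A, B, C, D}. Minimal: {C}⁺ = {A, C, D}; {B}⁺ = {B} — none reach the full schema.
{B, D}⁺: BD→C adds C; BCD→A adds A → {A, B, C, D}. Minimal: {D}⁺ = {D}; {B}⁺ = {B} — none reach the full schema.
Any other superkey contains one of these as a subset, so there are no further candidate keys.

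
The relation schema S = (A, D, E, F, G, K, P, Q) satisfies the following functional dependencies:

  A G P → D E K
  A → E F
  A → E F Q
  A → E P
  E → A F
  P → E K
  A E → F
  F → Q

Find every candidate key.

(A, G), (E, G), (G, P)

Attribute G never appears on the right-hand side of any dependency, so G must belong to every candidate key.
{G}⁺ = {G}, which is not all of the schema, so we must add further attributes.
{A, G}⁺: A→EF adds E, F; A→EFQ adds Q; A→EP adds P; P→EK adds K; AGP→DEK adds D → {A, D, E, F, G, K, P, Q}. Minimal: {G}⁺ = {G}; {A}⁺ = {A, E, F, K, P, Q} — none reach the full schema.
{E, G}⁺: E→AF adds A, F; F→Q adds Q; A→EP adds P; P→EK adds K; AGP→DEK adds D → {A, D, E, F, G, K, P, Q}. Minimal: {G}⁺ = {G}; {E}⁺ = {A, E, F, K, P, Q} — none reach the full schema.
{G, P}⁺: P→EK adds E, K; E→AF adds A, F; F→Q adds Q; AGP→DEK adds D → {A, D, E, F, G, K, P, Q}. Minimal: {P}⁺ = {A, E, F, K, P, Q}; {G}⁺ = {G} — none reach the full schema.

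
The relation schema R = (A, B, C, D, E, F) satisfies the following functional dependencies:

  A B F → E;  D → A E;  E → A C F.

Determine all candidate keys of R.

(B, D)

Attributes B, D never appear on any right-hand side, so every candidate key must contain {B, D}.
{B, D}⁺ = {A, B, C, D, E, F}, which is all of the schema, so {B, D} is the only candidate key.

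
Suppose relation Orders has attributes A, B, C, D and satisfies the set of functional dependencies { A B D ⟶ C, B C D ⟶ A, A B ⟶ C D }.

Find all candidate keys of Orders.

{A, B}; {B, C, D}

Attribute B never appears on the right-hand side of any dependency, so B must belong to every candidate key.
{B}⁺ = {B}, which is not all of the schema, so we must add further attributes.
{A, B}⁺: AB→CD adds C, D → {A, B, C, D}.
{B, C, D}⁺: BCD→A adds A → {A, B, C, D}.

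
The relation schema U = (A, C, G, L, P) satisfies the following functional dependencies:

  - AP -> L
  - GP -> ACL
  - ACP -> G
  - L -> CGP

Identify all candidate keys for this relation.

{L}, {A, P}, {G, P}

{L}⁺: L→CGP adds C, G, P; GP→ACL adds A → {A, C, G, L, P}.
{A, P}⁺: AP→L adds L; L→CGP adds C, G → {A, C, G, L, P}. Minimal: {P}⁺ = {P}; {A}⁺ = {A} — none reach the full schema.
{G, P}⁺: GP→ACL adds A, C, L → {A, C, G, L, P}. Minimal: {P}⁺ = {P}; {G}⁺ = {G} — none reach the full schema.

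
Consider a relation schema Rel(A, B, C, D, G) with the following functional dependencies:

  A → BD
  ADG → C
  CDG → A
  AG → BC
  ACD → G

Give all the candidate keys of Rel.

AC, AG, CDG

{A, C}⁺: A→BD adds B, D; ACD→G adds G → {A, B, C, D, G}. Minimal: {C}⁺ = {C}; {A}⁺ = {A, B, D} — none reach the full schema.
{A, G}⁺: A→BD adds B, D; ADG→C adds C → {A, B, C, D, G}. Minimal: {G}⁺ = {G}; {A}⁺ = {A, B, D} — none reach the full schema.
{C, D, G}⁺: CDG→A adds A; AG→BC adds B → {A, B, C, D, G}. Minimal: {D, G}⁺ = {D, G}; {C, G}⁺ = {C, G}; {C, D}⁺ = {C, D} — none reach the full schema.
Any other superkey contains one of these as a subset, so there are no further candidate keys.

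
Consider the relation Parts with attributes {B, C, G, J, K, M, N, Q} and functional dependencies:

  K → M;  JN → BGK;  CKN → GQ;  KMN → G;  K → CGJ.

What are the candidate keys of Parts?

{J, N}, {K, N}

{J, N}⁺: JN→BGK adds B, G, K; K→CGJ adds C; K→M adds M; CKN→GQ adds Q → {B, C, G, J, K, M, N, Q}. Minimal: {N}⁺ = {N}; {J}⁺ = {J} — none reach the full schema.
{K, N}⁺: K→M adds M; KMN→G adds G; K→CGJ adds C, J; JN→BGK adds B; CKN→GQ adds Q → {B, C, G, J, K, M, N, Q}. Minimal: {N}⁺ = {N}; {K}⁺ = {C, G, J, K, M} — none reach the full schema.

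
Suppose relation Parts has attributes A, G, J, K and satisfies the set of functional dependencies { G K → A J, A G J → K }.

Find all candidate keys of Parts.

{G, K}⁺: GK→AJ adds A, J → {A, G, J, K}.
{A, G, J}⁺: AGJ→K adds K → {A, G, J, K}.
Any other superkey contains one of these as a subset, so there are no further candidate keys.

{G, K}; {A, G, J}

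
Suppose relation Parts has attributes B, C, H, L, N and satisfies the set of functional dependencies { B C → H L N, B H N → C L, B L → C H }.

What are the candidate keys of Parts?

Attribute B never appears on the right-hand side of any dependency, so B must belong to every candidate key.
{B}⁺ = {B}, which is not all of the schema, so we must add further attributes.
{B, C}⁺: BC→HLN adds H, L, N → {B, C, H, L, N}. Minimal: {C}⁺ = {C}; {B}⁺ = {B} — none reach the full schema.
{B, L}⁺: BL→CH adds C, H; BC→HLN adds N → {B, C, H, L, N}. Minimal: {L}⁺ = {L}; {B}⁺ = {B} — none reach the full schema.
{B, H, N}⁺: BHN→CL adds C, L → {B, C, H, L, N}. Minimal: {H, N}⁺ = {H, N}; {B, N}⁺ = {B, N}; {B, H}⁺ = {B, H} — none reach the full schema.

(B, C), (B, L), (B, H, N)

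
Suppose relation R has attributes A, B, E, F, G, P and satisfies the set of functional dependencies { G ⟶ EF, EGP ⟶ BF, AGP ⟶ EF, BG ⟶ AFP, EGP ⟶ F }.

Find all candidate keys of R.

(B, G), (G, P)

Attribute G never appears on the right-hand side of any dependency, so G must belong to every candidate key.
{G}⁺ = {E, F, G}, which is not all of the schema, so we must add further attributes.
{B, G}⁺: G→EF adds E, F; BG→AFP adds A, P → {A, B, E, F, G, P}. Minimal: {G}⁺ = {E, F, G}; {B}⁺ = {B} — none reach the full schema.
{G, P}⁺: G→EF adds E, F; EGP→BF adds B; BG→AFP adds A → {A, B, E, F, G, P}. Minimal: {P}⁺ = {P}; {G}⁺ = {E, F, G} — none reach the full schema.
Any other superkey contains one of these as a subset, so there are no further candidate keys.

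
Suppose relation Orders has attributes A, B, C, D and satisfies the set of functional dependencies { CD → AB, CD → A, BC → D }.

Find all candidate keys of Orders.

Attribute C never appears on the right-hand side of any dependency, so C must belong to every candidate key.
{C}⁺ = {C}, which is not all of the schema, so we must add further attributes.
{B, C}⁺: BC→D adds D; CD→AB adds A → {A, B, C, D}. Minimal: {C}⁺ = {C}; {B}⁺ = {B} — none reach the full schema.
{C, D}⁺: CD→AB adds A, B → {A, B, C, D}. Minimal: {D}⁺ = {D}; {C}⁺ = {C} — none reach the full schema.
Any other superkey contains one of these as a subset, so there are no further candidate keys.

(B, C), (C, D)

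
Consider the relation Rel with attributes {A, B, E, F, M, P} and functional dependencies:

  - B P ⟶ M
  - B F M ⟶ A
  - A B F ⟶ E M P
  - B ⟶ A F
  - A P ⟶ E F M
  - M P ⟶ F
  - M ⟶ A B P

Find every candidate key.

{B}; {M}; {A, P}

{B}⁺: B→AF adds A, F; ABF→EMP adds E, M, P → {A, B, E, F, M, P}.
{M}⁺: M→ABP adds A, B, P; B→AF adds F; AP→EFM adds E → {A, B, E, F, M, P}.
{A, P}⁺: AP→EFM adds E, F, M; M→ABP adds B → {A, B, E, F, M, P}. Minimal: {P}⁺ = {P}; {A}⁺ = {A} — none reach the full schema.
Any other superkey contains one of these as a subset, so there are no further candidate keys.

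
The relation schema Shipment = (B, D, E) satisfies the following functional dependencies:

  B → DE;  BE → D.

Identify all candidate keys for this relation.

Attribute B never appears on the right-hand side of any dependency, so B must belong to every candidate key.
{B}⁺ = {B, D, E}, which is all of the schema, so {B} is the only candidate key.

B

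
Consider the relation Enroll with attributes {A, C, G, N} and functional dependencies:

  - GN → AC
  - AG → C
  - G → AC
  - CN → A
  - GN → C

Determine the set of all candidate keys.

Attributes G, N never appear on any right-hand side, so every candidate key must contain {G, N}.
{G, N}⁺ = {A, C, G, N}, which is all of the schema, so {G, N} is the only candidate key.

{G, N}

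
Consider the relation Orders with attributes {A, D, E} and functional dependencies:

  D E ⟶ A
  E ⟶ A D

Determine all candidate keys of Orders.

Attribute E never appears on the right-hand side of any dependency, so E must belong to every candidate key.
{E}⁺ = {A, D, E}, which is all of the schema, so {E} is the only candidate key.

E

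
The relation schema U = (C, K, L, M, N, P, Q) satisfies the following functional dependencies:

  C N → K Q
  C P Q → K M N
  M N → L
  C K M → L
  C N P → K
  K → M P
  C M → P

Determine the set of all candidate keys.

{C, N}; {C, K, Q}; {C, M, Q}; {C, P, Q}

Attribute C never appears on the right-hand side of any dependency, so C must belong to every candidate key.
{C}⁺ = {C}, which is not all of the schema, so we must add further attributes.
{C, N}⁺: CN→KQ adds K, Q; K→MP adds M, P; MN→L adds L → {C, K, L, M, N, P, Q}.
{C, K, Q}⁺: K→MP adds M, P; CPQ→KMN adds N; MN→L adds L → {C, K, L, M, N, P, Q}.
{C, M, Q}⁺: CM→P adds P; CPQ→KMN adds K, N; MN→L adds L → {C, K, L, M, N, P, Q}.
{C, P, Q}⁺: CPQ→KMN adds K, M, N; MN→L adds L → {C, K, L, M, N, P, Q}.
Any other superkey contains one of these as a subset, so there are no further candidate keys.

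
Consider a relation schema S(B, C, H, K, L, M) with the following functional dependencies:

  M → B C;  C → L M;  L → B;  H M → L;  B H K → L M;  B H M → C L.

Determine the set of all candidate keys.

{B, H, K}, {C, H, K}, {H, K, L}, {H, K, M}

{B, H, K}⁺: BHK→LM adds L, M; BHM→CL adds C → {B, C, H, K, L, M}. Minimal: {H, K}⁺ = {H, K}; {B, K}⁺ = {B, K}; {B, H}⁺ = {B, H} — none reach the full schema.
{C, H, K}⁺: C→LM adds L, M; L→B adds B → {B, C, H, K, L, M}. Minimal: {H, K}⁺ = {H, K}; {C, K}⁺ = {B, C, K, L, M}; {C, H}⁺ = {B, C, H, L, M} — none reach the full schema.
{H, K, L}⁺: L→B adds B; BHK→LM adds M; BHM→CL adds C → {B, C, H, K, L, M}. Minimal: {K, L}⁺ = {B, K, L}; {H, L}⁺ = {B, H, L}; {H, K}⁺ = {H, K} — none reach the full schema.
{H, K, M}⁺: M→BC adds B, C; C→LM adds L → {B, C, H, K, L, M}. Minimal: {K, M}⁺ = {B, C, K, L, M}; {H, M}⁺ = {B, C, H, L, M}; {H, K}⁺ = {H, K} — none reach the full schema.
Any other superkey contains one of these as a subset, so there are no further candidate keys.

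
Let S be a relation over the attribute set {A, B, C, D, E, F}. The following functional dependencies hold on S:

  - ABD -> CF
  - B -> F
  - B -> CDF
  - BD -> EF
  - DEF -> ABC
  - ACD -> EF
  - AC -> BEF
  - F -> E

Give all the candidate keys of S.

{B}⁺: B→F adds F; B→CDF adds C, D; BD→EF adds E; DEF→ABC adds A → {A, B, C, D, E, F}.
{A, C}⁺: AC→BEF adds B, E, F; B→CDF adds D → {A, B, C, D, E, F}. Minimal: {C}⁺ = {C}; {A}⁺ = {A} — none reach the full schema.
{D, F}⁺: F→E adds E; DEF→ABC adds A, B, C → {A, B, C, D, E, F}. Minimal: {F}⁺ = {E, F}; {D}⁺ = {D} — none reach the full schema.

B; AC; DF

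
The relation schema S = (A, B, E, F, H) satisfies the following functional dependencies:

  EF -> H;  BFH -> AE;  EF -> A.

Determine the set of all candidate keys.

(B, E, F); (B, F, H)

Attributes B, F never appear on any right-hand side, so every candidate key must contain {B, F}.
{B, F}⁺ = {B, F}, which is not all of the schema, so we must add further attributes.
{B, E, F}⁺: EF→H adds H; BFH→AE adds A → {A, B, E, F, H}. Minimal: {E, F}⁺ = {A, E, F, H}; {B, F}⁺ = {B, F}; {B, E}⁺ = {B, E} — none reach the full schema.
{B, F, H}⁺: BFH→AE adds A, E → {A, B, E, F, H}. Minimal: {F, H}⁺ = {F, H}; {B, H}⁺ = {B, H}; {B, F}⁺ = {B, F} — none reach the full schema.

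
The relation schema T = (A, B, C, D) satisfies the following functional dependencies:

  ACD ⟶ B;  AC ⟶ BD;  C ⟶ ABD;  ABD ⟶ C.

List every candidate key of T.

{C}⁺: C→ABD adds A, B, D → {A, B, C, D}.
{A, B, D}⁺: ABD→C adds C → {A, B, C, D}.
Any other superkey contains one of these as a subset, so there are no further candidate keys.

(C); (A, B, D)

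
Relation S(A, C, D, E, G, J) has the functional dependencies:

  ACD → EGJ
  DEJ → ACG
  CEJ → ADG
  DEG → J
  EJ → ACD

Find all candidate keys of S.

{E, J}⁺: EJ→ACD adds A, C, D; ACD→EGJ adds G → {A, C, D, E, G, J}.
{A, C, D}⁺: ACD→EGJ adds E, G, J → {A, C, D, E, G, J}.
{D, E, G}⁺: DEG→J adds J; EJ→ACD adds A, C → {A, C, D, E, G, J}.

(E, J), (A, C, D), (D, E, G)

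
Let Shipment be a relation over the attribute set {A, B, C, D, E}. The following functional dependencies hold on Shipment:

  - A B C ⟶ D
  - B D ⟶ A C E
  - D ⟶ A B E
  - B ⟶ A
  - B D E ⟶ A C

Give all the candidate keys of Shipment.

{D}⁺: D→ABE adds A, B, E; BDE→AC adds C → {A, B, C, D, E}.
{B, C}⁺: B→A adds A; ABC→D adds D; BD→ACE adds E → {A, B, C, D, E}.
Any other superkey contains one of these as a subset, so there are no further candidate keys.

{D}, {B, C}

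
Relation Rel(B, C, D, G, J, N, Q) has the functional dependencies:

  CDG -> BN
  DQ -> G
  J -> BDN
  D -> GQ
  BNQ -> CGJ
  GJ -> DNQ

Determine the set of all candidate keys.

J; CD; BDN; BNQ

{J}⁺: J→BDN adds B, D, N; D→GQ adds G, Q; BNQ→CGJ adds C → {B, C, D, G, J, N, Q}.
{C, D}⁺: D→GQ adds G, Q; CDG→BN adds B, N; BNQ→CGJ adds J → {B, C, D, G, J, N, Q}.
{B, D, N}⁺: D→GQ adds G, Q; BNQ→CGJ adds C, J → {B, C, D, G, J, N, Q}.
{B, N, Q}⁺: BNQ→CGJ adds C, G, J; GJ→DNQ adds D → {B, C, D, G, J, N, Q}.
Any other superkey contains one of these as a subset, so there are no further candidate keys.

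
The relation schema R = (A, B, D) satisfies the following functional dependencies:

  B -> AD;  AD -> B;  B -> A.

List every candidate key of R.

B, AD

{B}⁺: B→AD adds A, D → {A, B, D}.
{A, D}⁺: AD→B adds B → {A, B, D}. Minimal: {D}⁺ = {D}; {A}⁺ = {A} — none reach the full schema.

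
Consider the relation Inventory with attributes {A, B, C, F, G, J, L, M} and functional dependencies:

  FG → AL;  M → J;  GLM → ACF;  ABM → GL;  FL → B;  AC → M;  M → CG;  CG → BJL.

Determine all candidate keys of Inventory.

{M}⁺: M→J adds J; M→CG adds C, G; CG→BJL adds B, L; GLM→ACF adds A, F → {A, B, C, F, G, J, L, M}.
{A, C}⁺: AC→M adds M; M→CG adds G; CG→BJL adds B, J, L; GLM→ACF adds F → {A, B, C, F, G, J, L, M}. Minimal: {C}⁺ = {C}; {A}⁺ = {A} — none reach the full schema.
{C, F, G}⁺: FG→AL adds A, L; FL→B adds B; AC→M adds M; CG→BJL adds J → {A, B, C, F, G, J, L, M}. Minimal: {F, G}⁺ = {A, B, F, G, L}; {C, G}⁺ = {B, C, G, J, L}; {C, F}⁺ = {C, F} — none reach the full schema.
Any other superkey contains one of these as a subset, so there are no further candidate keys.

{M}; {A, C}; {C, F, G}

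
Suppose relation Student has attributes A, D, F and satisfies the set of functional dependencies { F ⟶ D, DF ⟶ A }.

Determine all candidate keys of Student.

(F)

Attribute F never appears on the right-hand side of any dependency, so F must belong to every candidate key.
{F}⁺ = {A, D, F}, which is all of the schema, so {F} is the only candidate key.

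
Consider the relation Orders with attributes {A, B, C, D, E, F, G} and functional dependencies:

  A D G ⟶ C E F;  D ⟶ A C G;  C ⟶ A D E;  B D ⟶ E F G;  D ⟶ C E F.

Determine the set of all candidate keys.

(B, C), (B, D)

Attribute B never appears on the right-hand side of any dependency, so B must belong to every candidate key.
{B}⁺ = {B}, which is not all of the schema, so we must add further attributes.
{B, C}⁺: C→ADE adds A, D, E; BD→EFG adds F, G → {A, B, C, D, E, F, G}. Minimal: {C}⁺ = {A, C, D, E, F, G}; {B}⁺ = {B} — none reach the full schema.
{B, D}⁺: D→ACG adds A, C, G; C→ADE adds E; BD→EFG adds F → {A, B, C, D, E, F, G}. Minimal: {D}⁺ = {A, C, D, E, F, G}; {B}⁺ = {B} — none reach the full schema.
Any other superkey contains one of these as a subset, so there are no further candidate keys.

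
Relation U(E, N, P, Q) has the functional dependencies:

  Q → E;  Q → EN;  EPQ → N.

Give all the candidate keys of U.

(P, Q)

Attributes P, Q never appear on any right-hand side, so every candidate key must contain {P, Q}.
{P, Q}⁺ = {E, N, P, Q}, which is all of the schema, so {P, Q} is the only candidate key.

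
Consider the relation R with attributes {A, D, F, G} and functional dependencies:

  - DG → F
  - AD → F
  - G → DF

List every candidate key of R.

Attributes A, G never appear on any right-hand side, so every candidate key must contain {A, G}.
{A, G}⁺ = {A, D, F, G}, which is all of the schema, so {A, G} is the only candidate key.

{A, G}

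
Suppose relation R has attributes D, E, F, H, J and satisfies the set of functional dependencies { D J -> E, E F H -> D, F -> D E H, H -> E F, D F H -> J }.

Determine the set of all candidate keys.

{F}⁺: F→DEH adds D, E, H; DFH→J adds J → {D, E, F, H, J}.
{H}⁺: H→EF adds E, F; EFH→D adds D; DFH→J adds J → {D, E, F, H, J}.
Any other superkey contains one of these as a subset, so there are no further candidate keys.

(F), (H)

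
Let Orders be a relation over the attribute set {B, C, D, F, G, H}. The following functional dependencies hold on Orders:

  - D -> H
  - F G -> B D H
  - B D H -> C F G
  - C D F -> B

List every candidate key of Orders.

BD; FG; CDF

{B, D}⁺: D→H adds H; BDH→CFG adds C, F, G → {B, C, D, F, G, H}. Minimal: {D}⁺ = {D, H}; {B}⁺ = {B} — none reach the full schema.
{F, G}⁺: FG→BDH adds B, D, H; BDH→CFG adds C → {B, C, D, F, G, H}. Minimal: {G}⁺ = {G}; {F}⁺ = {F} — none reach the full schema.
{C, D, F}⁺: D→H adds H; CDF→B adds B; BDH→CFG adds G → {B, C, D, F, G, H}. Minimal: {D, F}⁺ = {D, F, H}; {C, F}⁺ = {C, F}; {C, D}⁺ = {C, D, H} — none reach the full schema.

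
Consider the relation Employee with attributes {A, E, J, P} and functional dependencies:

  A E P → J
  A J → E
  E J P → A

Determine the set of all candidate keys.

{A, E, P}, {A, J, P}, {E, J, P}

Attribute P never appears on the right-hand side of any dependency, so P must belong to every candidate key.
{P}⁺ = {P}, which is not all of the schema, so we must add further attributes.
{A, E, P}⁺: AEP→J adds J → {A, E, J, P}. Minimal: {E, P}⁺ = {E, P}; {A, P}⁺ = {A, P}; {A, E}⁺ = {A, E} — none reach the full schema.
{A, J, P}⁺: AJ→E adds E → {A, E, J, P}. Minimal: {J, P}⁺ = {J, P}; {A, P}⁺ = {A, P}; {A, J}⁺ = {A, E, J} — none reach the full schema.
{E, J, P}⁺: EJP→A adds A → {A, E, J, P}. Minimal: {J, P}⁺ = {J, P}; {E, P}⁺ = {E, P}; {E, J}⁺ = {E, J} — none reach the full schema.
Any other superkey contains one of these as a subset, so there are no further candidate keys.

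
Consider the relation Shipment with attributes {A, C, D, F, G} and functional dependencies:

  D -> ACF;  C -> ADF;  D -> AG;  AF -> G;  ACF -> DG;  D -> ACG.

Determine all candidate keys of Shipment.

{C}⁺: C→ADF adds A, D, F; D→AG adds G → {A, C, D, F, G}.
{D}⁺: D→ACF adds A, C, F; D→AG adds G → {A, C, D, F, G}.
Any other superkey contains one of these as a subset, so there are no further candidate keys.

(C), (D)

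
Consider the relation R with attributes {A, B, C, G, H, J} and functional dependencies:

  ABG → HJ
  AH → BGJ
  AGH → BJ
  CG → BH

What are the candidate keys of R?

Attributes A, C never appear on any right-hand side, so every candidate key must contain {A, C}.
{A, C}⁺ = {A, C}, which is not all of the schema, so we must add further attributes.
{A, C, G}⁺: CG→BH adds B, H; ABG→HJ adds J → {A, B, C, G, H, J}. Minimal: {C, G}⁺ = {B, C, G, H}; {A, G}⁺ = {A, G}; {A, C}⁺ = {A, C} — none reach the full schema.
{A, C, H}⁺: AH→BGJ adds B, G, J → {A, B, C, G, H, J}. Minimal: {C, H}⁺ = {C, H}; {A, H}⁺ = {A, B, G, H, J}; {A, C}⁺ = {A, C} — none reach the full schema.

ACG, ACH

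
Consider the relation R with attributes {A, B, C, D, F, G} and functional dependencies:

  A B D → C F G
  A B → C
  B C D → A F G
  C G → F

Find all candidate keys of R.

{A, B, D}⁺: ABD→CFG adds C, F, G → {A, B, C, D, F, G}.
{B, C, D}⁺: BCD→AFG adds A, F, G → {A, B, C, D, F, G}.

(A, B, D), (B, C, D)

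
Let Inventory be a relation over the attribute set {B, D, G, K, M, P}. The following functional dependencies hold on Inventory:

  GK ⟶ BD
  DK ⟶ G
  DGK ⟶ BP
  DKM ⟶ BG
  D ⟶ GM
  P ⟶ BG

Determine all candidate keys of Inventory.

{D, K}, {G, K}, {K, P}

Attribute K never appears on the right-hand side of any dependency, so K must belong to every candidate key.
{K}⁺ = {K}, which is not all of the schema, so we must add further attributes.
{D, K}⁺: DK→G adds G; DGK→BP adds B, P; D→GM adds M → {B, D, G, K, M, P}. Minimal: {K}⁺ = {K}; {D}⁺ = {D, G, M} — none reach the full schema.
{G, K}⁺: GK→BD adds B, D; DGK→BP adds P; D→GM adds M → {B, D, G, K, M, P}. Minimal: {K}⁺ = {K}; {G}⁺ = {G} — none reach the full schema.
{K, P}⁺: P→BG adds B, G; GK→BD adds D; D→GM adds M → {B, D, G, K, M, P}. Minimal: {P}⁺ = {B, G, P}; {K}⁺ = {K} — none reach the full schema.
Any other superkey contains one of these as a subset, so there are no further candidate keys.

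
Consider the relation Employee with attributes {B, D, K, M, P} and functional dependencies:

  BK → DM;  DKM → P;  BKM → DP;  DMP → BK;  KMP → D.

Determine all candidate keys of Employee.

{B, K}⁺: BK→DM adds D, M; DKM→P adds P → {B, D, K, M, P}.
{D, K, M}⁺: DKM→P adds P; DMP→BK adds B → {B, D, K, M, P}.
{D, M, P}⁺: DMP→BK adds B, K → {B, D, K, M, P}.
{K, M, P}⁺: KMP→D adds D; DMP→BK adds B → {B, D, K, M, P}.

{B, K}; {D, K, M}; {D, M, P}; {K, M, P}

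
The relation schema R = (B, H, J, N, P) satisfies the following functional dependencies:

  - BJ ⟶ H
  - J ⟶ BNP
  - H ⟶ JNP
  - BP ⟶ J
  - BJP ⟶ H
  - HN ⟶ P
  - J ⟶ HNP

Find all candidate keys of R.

{H}⁺: H→JNP adds J, N, P; J→BNP adds B → {B, H, J, N, P}.
{J}⁺: J→BNP adds B, N, P; BJP→H adds H → {B, H, J, N, P}.
{B, P}⁺: BP→J adds J; BJP→H adds H; J→HNP adds N → {B, H, J, N, P}. Minimal: {P}⁺ = {P}; {B}⁺ = {B} — none reach the full schema.
Any other superkey contains one of these as a subset, so there are no further candidate keys.

{H}, {J}, {B, P}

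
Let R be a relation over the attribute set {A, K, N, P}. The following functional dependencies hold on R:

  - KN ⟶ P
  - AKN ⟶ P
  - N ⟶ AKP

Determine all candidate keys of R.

Attribute N never appears on the right-hand side of any dependency, so N must belong to every candidate key.
{N}⁺ = {A, K, N, P}, which is all of the schema, so {N} is the only candidate key.

{N}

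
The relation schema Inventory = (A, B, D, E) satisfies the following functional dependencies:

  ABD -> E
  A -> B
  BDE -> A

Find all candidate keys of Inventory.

AD; BDE

Attribute D never appears on the right-hand side of any dependency, so D must belong to every candidate key.
{D}⁺ = {D}, which is not all of the schema, so we must add further attributes.
{A, D}⁺: A→B adds B; ABD→E adds E → {A, B, D, E}. Minimal: {D}⁺ = {D}; {A}⁺ = {A, B} — none reach the full schema.
{B, D, E}⁺: BDE→A adds A → {A, B, D, E}. Minimal: {D, E}⁺ = {D, E}; {B, E}⁺ = {B, E}; {B, D}⁺ = {B, D} — none reach the full schema.
Any other superkey contains one of these as a subset, so there are no further candidate keys.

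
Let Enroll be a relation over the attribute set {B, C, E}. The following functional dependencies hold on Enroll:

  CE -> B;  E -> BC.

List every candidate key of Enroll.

{E}

{E}⁺: E→BC adds B, C → {B, C, E}.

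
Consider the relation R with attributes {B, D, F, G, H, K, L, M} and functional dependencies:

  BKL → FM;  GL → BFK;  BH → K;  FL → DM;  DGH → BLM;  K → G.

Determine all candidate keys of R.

(B, D, H); (B, H, L); (D, G, H); (D, H, K); (G, H, L); (H, K, L)

Attribute H never appears on the right-hand side of any dependency, so H must belong to every candidate key.
{H}⁺ = {H}, which is not all of the schema, so we must add further attributes.
{B, D, H}⁺: BH→K adds K; K→G adds G; DGH→BLM adds L, M; BKL→FM adds F → {B, D, F, G, H, K, L, M}. Minimal: {D, H}⁺ = {D, H}; {B, H}⁺ = {B, G, H, K}; {B, D}⁺ = {B, D} — none reach the full schema.
{B, H, L}⁺: BH→K adds K; K→G adds G; BKL→FM adds F, M; FL→DM adds D → {B, D, F, G, H, K, L, M}. Minimal: {H, L}⁺ = {H, L}; {B, L}⁺ = {B, L}; {B, H}⁺ = {B, G, H, K} — none reach the full schema.
{D, G, H}⁺: DGH→BLM adds B, L, M; GL→BFK adds F, K → {B, D, F, G, H, K, L, M}. Minimal: {G, H}⁺ = {G, H}; {D, H}⁺ = {D, H}; {D, G}⁺ = {D, G} — none reach the full schema.
{D, H, K}⁺: K→G adds G; DGH→BLM adds B, L, M; BKL→FM adds F → {B, D, F, G, H, K, L, M}. Minimal: {H, K}⁺ = {G, H, K}; {D, K}⁺ = {D, G, K}; {D, H}⁺ = {D, H} — none reach the full schema.
{G, H, L}⁺: GL→BFK adds B, F, K; FL→DM adds D, M → {B, D, F, G, H, K, L, M}. Minimal: {H, L}⁺ = {H, L}; {G, L}⁺ = {B, D, F, G, K, L, M}; {G, H}⁺ = {G, H} — none reach the full schema.
{H, K, L}⁺: K→G adds G; GL→BFK adds B, F; FL→DM adds D, M → {B, D, F, G, H, K, L, M}. Minimal: {K, L}⁺ = {B, D, F, G, K, L, M}; {H, L}⁺ = {H, L}; {H, K}⁺ = {G, H, K} — none reach the full schema.
Any other superkey contains one of these as a subset, so there are no further candidate keys.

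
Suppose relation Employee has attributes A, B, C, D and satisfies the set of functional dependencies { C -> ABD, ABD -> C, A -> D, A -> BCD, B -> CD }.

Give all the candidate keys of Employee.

{A}, {B}, {C}

{A}⁺: A→D adds D; A→BCD adds B, C → {A, B, C, D}.
{B}⁺: B→CD adds C, D; C→ABD adds A → {A, B, C, D}.
{C}⁺: C→ABD adds A, B, D → {A, B, C, D}.
Any other superkey contains one of these as a subset, so there are no further candidate keys.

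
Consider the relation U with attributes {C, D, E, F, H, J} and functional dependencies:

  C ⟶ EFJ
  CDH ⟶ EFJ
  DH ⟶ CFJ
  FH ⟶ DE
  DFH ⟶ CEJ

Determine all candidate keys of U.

CH, DH, FH

Attribute H never appears on the right-hand side of any dependency, so H must belong to every candidate key.
{H}⁺ = {H}, which is not all of the schema, so we must add further attributes.
{C, H}⁺: C→EFJ adds E, F, J; FH→DE adds D → {C, D, E, F, H, J}. Minimal: {H}⁺ = {H}; {C}⁺ = {C, E, F, J} — none reach the full schema.
{D, H}⁺: DH→CFJ adds C, F, J; FH→DE adds E → {C, D, E, F, H, J}. Minimal: {H}⁺ = {H}; {D}⁺ = {D} — none reach the full schema.
{F, H}⁺: FH→DE adds D, E; DFH→CEJ adds C, J → {C, D, E, F, H, J}. Minimal: {H}⁺ = {H}; {F}⁺ = {F} — none reach the full schema.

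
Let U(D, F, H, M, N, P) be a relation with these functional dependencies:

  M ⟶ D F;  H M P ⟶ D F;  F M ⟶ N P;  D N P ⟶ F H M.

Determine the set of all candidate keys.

{M}⁺: M→DF adds D, F; FM→NP adds N, P; DNP→FHM adds H → {D, F, H, M, N, P}.
{D, N, P}⁺: DNP→FHM adds F, H, M → {D, F, H, M, N, P}. Minimal: {N, P}⁺ = {N, P}; {D, P}⁺ = {D, P}; {D, N}⁺ = {D, N} — none reach the full schema.

(M), (D, N, P)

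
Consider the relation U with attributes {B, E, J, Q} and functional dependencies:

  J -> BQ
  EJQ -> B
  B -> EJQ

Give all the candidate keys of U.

{B}⁺: B→EJQ adds E, J, Q → {B, E, J, Q}.
{J}⁺: J→BQ adds B, Q; B→EJQ adds E → {B, E, J, Q}.

(B); (J)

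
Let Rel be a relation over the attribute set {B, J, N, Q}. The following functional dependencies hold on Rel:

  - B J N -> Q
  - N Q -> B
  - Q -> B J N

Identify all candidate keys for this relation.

Q, BJN

{Q}⁺: Q→BJN adds B, J, N → {B, J, N, Q}.
{B, J, N}⁺: BJN→Q adds Q → {B, J, N, Q}.
Any other superkey contains one of these as a subset, so there are no further candidate keys.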